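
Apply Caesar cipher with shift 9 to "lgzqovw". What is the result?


Caesar cipher: shift "lgzqovw" by 9
  'l' (pos 11) + 9 = pos 20 = 'u'
  'g' (pos 6) + 9 = pos 15 = 'p'
  'z' (pos 25) + 9 = pos 8 = 'i'
  'q' (pos 16) + 9 = pos 25 = 'z'
  'o' (pos 14) + 9 = pos 23 = 'x'
  'v' (pos 21) + 9 = pos 4 = 'e'
  'w' (pos 22) + 9 = pos 5 = 'f'
Result: upizxef

upizxef


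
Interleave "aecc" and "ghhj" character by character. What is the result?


Interleaving "aecc" and "ghhj":
  Position 0: 'a' from first, 'g' from second => "ag"
  Position 1: 'e' from first, 'h' from second => "eh"
  Position 2: 'c' from first, 'h' from second => "ch"
  Position 3: 'c' from first, 'j' from second => "cj"
Result: agehchcj

agehchcj


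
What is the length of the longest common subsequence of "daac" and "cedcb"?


LCS of "daac" and "cedcb"
DP table:
           c    e    d    c    b
      0    0    0    0    0    0
  d   0    0    0    1    1    1
  a   0    0    0    1    1    1
  a   0    0    0    1    1    1
  c   0    1    1    1    2    2
LCS length = dp[4][5] = 2

2


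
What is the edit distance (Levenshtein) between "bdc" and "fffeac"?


Computing edit distance: "bdc" -> "fffeac"
DP table:
           f    f    f    e    a    c
      0    1    2    3    4    5    6
  b   1    1    2    3    4    5    6
  d   2    2    2    3    4    5    6
  c   3    3    3    3    4    5    5
Edit distance = dp[3][6] = 5

5


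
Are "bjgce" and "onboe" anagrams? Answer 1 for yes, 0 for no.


Strings: "bjgce", "onboe"
Sorted first:  bcegj
Sorted second: benoo
Differ at position 1: 'c' vs 'e' => not anagrams

0


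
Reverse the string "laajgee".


Input: laajgee
Reading characters right to left:
  Position 6: 'e'
  Position 5: 'e'
  Position 4: 'g'
  Position 3: 'j'
  Position 2: 'a'
  Position 1: 'a'
  Position 0: 'l'
Reversed: eegjaal

eegjaal


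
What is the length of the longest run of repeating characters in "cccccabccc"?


Input: "cccccabccc"
Scanning for longest run:
  Position 1 ('c'): continues run of 'c', length=2
  Position 2 ('c'): continues run of 'c', length=3
  Position 3 ('c'): continues run of 'c', length=4
  Position 4 ('c'): continues run of 'c', length=5
  Position 5 ('a'): new char, reset run to 1
  Position 6 ('b'): new char, reset run to 1
  Position 7 ('c'): new char, reset run to 1
  Position 8 ('c'): continues run of 'c', length=2
  Position 9 ('c'): continues run of 'c', length=3
Longest run: 'c' with length 5

5


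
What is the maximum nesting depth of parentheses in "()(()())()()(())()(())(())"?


Input: "()(()())()()(())()(())(())"
Tracking depth:
  Position 0 '(': depth becomes 1
  Position 1 ')': depth becomes 0
  Position 2 '(': depth becomes 1
  Position 3 '(': depth becomes 2
  Position 4 ')': depth becomes 1
  Position 5 '(': depth becomes 2
  Position 6 ')': depth becomes 1
  Position 7 ')': depth becomes 0
  Position 8 '(': depth becomes 1
  Position 9 ')': depth becomes 0
  Position 10 '(': depth becomes 1
  Position 11 ')': depth becomes 0
  Position 12 '(': depth becomes 1
  Position 13 '(': depth becomes 2
  Position 14 ')': depth becomes 1
  Position 15 ')': depth becomes 0
  Position 16 '(': depth becomes 1
  Position 17 ')': depth becomes 0
  Position 18 '(': depth becomes 1
  Position 19 '(': depth becomes 2
  Position 20 ')': depth becomes 1
  Position 21 ')': depth becomes 0
  Position 22 '(': depth becomes 1
  Position 23 '(': depth becomes 2
  Position 24 ')': depth becomes 1
  Position 25 ')': depth becomes 0
Maximum depth reached: 2

2


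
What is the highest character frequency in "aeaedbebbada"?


Input: aeaedbebbada
Character counts:
  'a': 4
  'b': 3
  'd': 2
  'e': 3
Maximum frequency: 4

4


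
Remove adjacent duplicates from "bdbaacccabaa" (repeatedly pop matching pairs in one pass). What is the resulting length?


Input: bdbaacccabaa
Stack-based adjacent duplicate removal:
  Read 'b': push. Stack: b
  Read 'd': push. Stack: bd
  Read 'b': push. Stack: bdb
  Read 'a': push. Stack: bdba
  Read 'a': matches stack top 'a' => pop. Stack: bdb
  Read 'c': push. Stack: bdbc
  Read 'c': matches stack top 'c' => pop. Stack: bdb
  Read 'c': push. Stack: bdbc
  Read 'a': push. Stack: bdbca
  Read 'b': push. Stack: bdbcab
  Read 'a': push. Stack: bdbcaba
  Read 'a': matches stack top 'a' => pop. Stack: bdbcab
Final stack: "bdbcab" (length 6)

6


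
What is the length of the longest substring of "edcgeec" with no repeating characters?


Input: "edcgeec"
Sliding window (track last position of each char):
  Position 0 ('e'): window [0,0] length 1 -- new best
  Position 1 ('d'): window [0,1] length 2 -- new best
  Position 2 ('c'): window [0,2] length 3 -- new best
  Position 3 ('g'): window [0,3] length 4 -- new best
  Position 4 ('e'): repeat (last at 0), move window start to 1
  Position 4 ('e'): window [1,4] length 4
  Position 5 ('e'): repeat (last at 4), move window start to 5
  Position 5 ('e'): window [5,5] length 1
  Position 6 ('c'): window [5,6] length 2
Longest substring with no repeats: "edcg" with length 4

4


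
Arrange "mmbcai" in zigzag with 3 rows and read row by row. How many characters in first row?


Zigzag "mmbcai" into 3 rows:
Placing characters:
  'm' => row 0
  'm' => row 1
  'b' => row 2
  'c' => row 1
  'a' => row 0
  'i' => row 1
Rows:
  Row 0: "ma"
  Row 1: "mci"
  Row 2: "b"
First row length: 2

2


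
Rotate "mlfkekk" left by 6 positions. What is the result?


Input: "mlfkekk", rotate left by 6
First 6 characters: "mlfkek"
Remaining characters: "k"
Concatenate remaining + first: "k" + "mlfkek" = "kmlfkek"

kmlfkek


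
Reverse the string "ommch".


Input: ommch
Reading characters right to left:
  Position 4: 'h'
  Position 3: 'c'
  Position 2: 'm'
  Position 1: 'm'
  Position 0: 'o'
Reversed: hcmmo

hcmmo


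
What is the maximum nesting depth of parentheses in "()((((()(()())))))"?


Input: "()((((()(()())))))"
Tracking depth:
  Position 0 '(': depth becomes 1
  Position 1 ')': depth becomes 0
  Position 2 '(': depth becomes 1
  Position 3 '(': depth becomes 2
  Position 4 '(': depth becomes 3
  Position 5 '(': depth becomes 4
  Position 6 '(': depth becomes 5
  Position 7 ')': depth becomes 4
  Position 8 '(': depth becomes 5
  Position 9 '(': depth becomes 6
  Position 10 ')': depth becomes 5
  Position 11 '(': depth becomes 6
  Position 12 ')': depth becomes 5
  Position 13 ')': depth becomes 4
  Position 14 ')': depth becomes 3
  Position 15 ')': depth becomes 2
  Position 16 ')': depth becomes 1
  Position 17 ')': depth becomes 0
Maximum depth reached: 6

6


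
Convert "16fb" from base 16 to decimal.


Input: "16fb" in base 16
Positional expansion:
  Digit '1' (value 1) x 16^3 = 4096
  Digit '6' (value 6) x 16^2 = 1536
  Digit 'f' (value 15) x 16^1 = 240
  Digit 'b' (value 11) x 16^0 = 11
Sum = 5883

5883


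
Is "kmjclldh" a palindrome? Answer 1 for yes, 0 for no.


Input: kmjclldh
Reversed: hdllcjmk
  Compare pos 0 ('k') with pos 7 ('h'): MISMATCH
  Compare pos 1 ('m') with pos 6 ('d'): MISMATCH
  Compare pos 2 ('j') with pos 5 ('l'): MISMATCH
  Compare pos 3 ('c') with pos 4 ('l'): MISMATCH
Result: not a palindrome

0


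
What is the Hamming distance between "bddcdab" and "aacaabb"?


Comparing "bddcdab" and "aacaabb" position by position:
  Position 0: 'b' vs 'a' => differ
  Position 1: 'd' vs 'a' => differ
  Position 2: 'd' vs 'c' => differ
  Position 3: 'c' vs 'a' => differ
  Position 4: 'd' vs 'a' => differ
  Position 5: 'a' vs 'b' => differ
  Position 6: 'b' vs 'b' => same
Total differences (Hamming distance): 6

6


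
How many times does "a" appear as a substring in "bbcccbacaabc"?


Searching for "a" in "bbcccbacaabc"
Scanning each position:
  Position 0: "b" => no
  Position 1: "b" => no
  Position 2: "c" => no
  Position 3: "c" => no
  Position 4: "c" => no
  Position 5: "b" => no
  Position 6: "a" => MATCH
  Position 7: "c" => no
  Position 8: "a" => MATCH
  Position 9: "a" => MATCH
  Position 10: "b" => no
  Position 11: "c" => no
Total occurrences: 3

3


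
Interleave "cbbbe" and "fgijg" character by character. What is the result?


Interleaving "cbbbe" and "fgijg":
  Position 0: 'c' from first, 'f' from second => "cf"
  Position 1: 'b' from first, 'g' from second => "bg"
  Position 2: 'b' from first, 'i' from second => "bi"
  Position 3: 'b' from first, 'j' from second => "bj"
  Position 4: 'e' from first, 'g' from second => "eg"
Result: cfbgbibjeg

cfbgbibjeg


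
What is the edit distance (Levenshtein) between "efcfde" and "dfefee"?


Computing edit distance: "efcfde" -> "dfefee"
DP table:
           d    f    e    f    e    e
      0    1    2    3    4    5    6
  e   1    1    2    2    3    4    5
  f   2    2    1    2    2    3    4
  c   3    3    2    2    3    3    4
  f   4    4    3    3    2    3    4
  d   5    4    4    4    3    3    4
  e   6    5    5    4    4    3    3
Edit distance = dp[6][6] = 3

3


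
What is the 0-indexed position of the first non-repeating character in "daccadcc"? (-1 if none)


Input: daccadcc
Character frequencies:
  'a': 2
  'c': 4
  'd': 2
Scanning left to right for freq == 1:
  Position 0 ('d'): freq=2, skip
  Position 1 ('a'): freq=2, skip
  Position 2 ('c'): freq=4, skip
  Position 3 ('c'): freq=4, skip
  Position 4 ('a'): freq=2, skip
  Position 5 ('d'): freq=2, skip
  Position 6 ('c'): freq=4, skip
  Position 7 ('c'): freq=4, skip
  No unique character found => answer = -1

-1


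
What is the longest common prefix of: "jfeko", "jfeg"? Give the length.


Words: jfeko, jfeg
  Position 0: all 'j' => match
  Position 1: all 'f' => match
  Position 2: all 'e' => match
  Position 3: ('k', 'g') => mismatch, stop
LCP = "jfe" (length 3)

3


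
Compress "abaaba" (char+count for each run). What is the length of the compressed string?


Input: abaaba
Runs:
  'a' x 1 => "a1"
  'b' x 1 => "b1"
  'a' x 2 => "a2"
  'b' x 1 => "b1"
  'a' x 1 => "a1"
Compressed: "a1b1a2b1a1"
Compressed length: 10

10


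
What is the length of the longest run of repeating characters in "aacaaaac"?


Input: "aacaaaac"
Scanning for longest run:
  Position 1 ('a'): continues run of 'a', length=2
  Position 2 ('c'): new char, reset run to 1
  Position 3 ('a'): new char, reset run to 1
  Position 4 ('a'): continues run of 'a', length=2
  Position 5 ('a'): continues run of 'a', length=3
  Position 6 ('a'): continues run of 'a', length=4
  Position 7 ('c'): new char, reset run to 1
Longest run: 'a' with length 4

4


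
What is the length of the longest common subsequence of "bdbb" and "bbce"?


LCS of "bdbb" and "bbce"
DP table:
           b    b    c    e
      0    0    0    0    0
  b   0    1    1    1    1
  d   0    1    1    1    1
  b   0    1    2    2    2
  b   0    1    2    2    2
LCS length = dp[4][4] = 2

2


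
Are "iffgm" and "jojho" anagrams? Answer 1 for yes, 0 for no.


Strings: "iffgm", "jojho"
Sorted first:  ffgim
Sorted second: hjjoo
Differ at position 0: 'f' vs 'h' => not anagrams

0


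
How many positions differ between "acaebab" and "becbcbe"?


Comparing "acaebab" and "becbcbe" position by position:
  Position 0: 'a' vs 'b' => DIFFER
  Position 1: 'c' vs 'e' => DIFFER
  Position 2: 'a' vs 'c' => DIFFER
  Position 3: 'e' vs 'b' => DIFFER
  Position 4: 'b' vs 'c' => DIFFER
  Position 5: 'a' vs 'b' => DIFFER
  Position 6: 'b' vs 'e' => DIFFER
Positions that differ: 7

7


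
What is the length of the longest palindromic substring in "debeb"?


Input: "debeb"
Checking substrings for palindromes:
  [1:4] "ebe" (len 3) => palindrome
  [2:5] "beb" (len 3) => palindrome
Longest palindromic substring: "ebe" with length 3

3


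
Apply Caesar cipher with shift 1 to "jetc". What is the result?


Caesar cipher: shift "jetc" by 1
  'j' (pos 9) + 1 = pos 10 = 'k'
  'e' (pos 4) + 1 = pos 5 = 'f'
  't' (pos 19) + 1 = pos 20 = 'u'
  'c' (pos 2) + 1 = pos 3 = 'd'
Result: kfud

kfud


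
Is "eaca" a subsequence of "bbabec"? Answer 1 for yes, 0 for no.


Check if "eaca" is a subsequence of "bbabec"
Greedy scan:
  Position 0 ('b'): no match needed
  Position 1 ('b'): no match needed
  Position 2 ('a'): no match needed
  Position 3 ('b'): no match needed
  Position 4 ('e'): matches sub[0] = 'e'
  Position 5 ('c'): no match needed
Only matched 1/4 characters => not a subsequence

0


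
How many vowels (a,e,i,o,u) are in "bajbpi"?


Input: bajbpi
Checking each character:
  'b' at position 0: consonant
  'a' at position 1: vowel (running total: 1)
  'j' at position 2: consonant
  'b' at position 3: consonant
  'p' at position 4: consonant
  'i' at position 5: vowel (running total: 2)
Total vowels: 2

2


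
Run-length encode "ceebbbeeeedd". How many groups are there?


Input: ceebbbeeeedd
Scanning for consecutive runs:
  Group 1: 'c' x 1 (positions 0-0)
  Group 2: 'e' x 2 (positions 1-2)
  Group 3: 'b' x 3 (positions 3-5)
  Group 4: 'e' x 4 (positions 6-9)
  Group 5: 'd' x 2 (positions 10-11)
Total groups: 5

5


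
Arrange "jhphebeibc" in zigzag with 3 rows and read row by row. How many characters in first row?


Zigzag "jhphebeibc" into 3 rows:
Placing characters:
  'j' => row 0
  'h' => row 1
  'p' => row 2
  'h' => row 1
  'e' => row 0
  'b' => row 1
  'e' => row 2
  'i' => row 1
  'b' => row 0
  'c' => row 1
Rows:
  Row 0: "jeb"
  Row 1: "hhbic"
  Row 2: "pe"
First row length: 3

3


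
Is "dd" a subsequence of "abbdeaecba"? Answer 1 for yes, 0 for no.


Check if "dd" is a subsequence of "abbdeaecba"
Greedy scan:
  Position 0 ('a'): no match needed
  Position 1 ('b'): no match needed
  Position 2 ('b'): no match needed
  Position 3 ('d'): matches sub[0] = 'd'
  Position 4 ('e'): no match needed
  Position 5 ('a'): no match needed
  Position 6 ('e'): no match needed
  Position 7 ('c'): no match needed
  Position 8 ('b'): no match needed
  Position 9 ('a'): no match needed
Only matched 1/2 characters => not a subsequence

0


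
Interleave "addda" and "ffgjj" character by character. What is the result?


Interleaving "addda" and "ffgjj":
  Position 0: 'a' from first, 'f' from second => "af"
  Position 1: 'd' from first, 'f' from second => "df"
  Position 2: 'd' from first, 'g' from second => "dg"
  Position 3: 'd' from first, 'j' from second => "dj"
  Position 4: 'a' from first, 'j' from second => "aj"
Result: afdfdgdjaj

afdfdgdjaj


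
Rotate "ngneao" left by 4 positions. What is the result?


Input: "ngneao", rotate left by 4
First 4 characters: "ngne"
Remaining characters: "ao"
Concatenate remaining + first: "ao" + "ngne" = "aongne"

aongne


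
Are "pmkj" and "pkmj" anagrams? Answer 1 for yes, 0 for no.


Strings: "pmkj", "pkmj"
Sorted first:  jkmp
Sorted second: jkmp
Sorted forms match => anagrams

1


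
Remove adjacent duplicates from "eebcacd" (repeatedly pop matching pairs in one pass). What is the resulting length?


Input: eebcacd
Stack-based adjacent duplicate removal:
  Read 'e': push. Stack: e
  Read 'e': matches stack top 'e' => pop. Stack: (empty)
  Read 'b': push. Stack: b
  Read 'c': push. Stack: bc
  Read 'a': push. Stack: bca
  Read 'c': push. Stack: bcac
  Read 'd': push. Stack: bcacd
Final stack: "bcacd" (length 5)

5


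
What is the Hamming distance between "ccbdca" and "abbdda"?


Comparing "ccbdca" and "abbdda" position by position:
  Position 0: 'c' vs 'a' => differ
  Position 1: 'c' vs 'b' => differ
  Position 2: 'b' vs 'b' => same
  Position 3: 'd' vs 'd' => same
  Position 4: 'c' vs 'd' => differ
  Position 5: 'a' vs 'a' => same
Total differences (Hamming distance): 3

3


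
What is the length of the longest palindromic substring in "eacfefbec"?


Input: "eacfefbec"
Checking substrings for palindromes:
  [3:6] "fef" (len 3) => palindrome
Longest palindromic substring: "fef" with length 3

3


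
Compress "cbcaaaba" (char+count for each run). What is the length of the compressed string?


Input: cbcaaaba
Runs:
  'c' x 1 => "c1"
  'b' x 1 => "b1"
  'c' x 1 => "c1"
  'a' x 3 => "a3"
  'b' x 1 => "b1"
  'a' x 1 => "a1"
Compressed: "c1b1c1a3b1a1"
Compressed length: 12

12


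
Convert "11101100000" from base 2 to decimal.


Input: "11101100000" in base 2
Positional expansion:
  Digit '1' (value 1) x 2^10 = 1024
  Digit '1' (value 1) x 2^9 = 512
  Digit '1' (value 1) x 2^8 = 256
  Digit '0' (value 0) x 2^7 = 0
  Digit '1' (value 1) x 2^6 = 64
  Digit '1' (value 1) x 2^5 = 32
  Digit '0' (value 0) x 2^4 = 0
  Digit '0' (value 0) x 2^3 = 0
  Digit '0' (value 0) x 2^2 = 0
  Digit '0' (value 0) x 2^1 = 0
  Digit '0' (value 0) x 2^0 = 0
Sum = 1888

1888


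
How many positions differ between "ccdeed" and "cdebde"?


Comparing "ccdeed" and "cdebde" position by position:
  Position 0: 'c' vs 'c' => same
  Position 1: 'c' vs 'd' => DIFFER
  Position 2: 'd' vs 'e' => DIFFER
  Position 3: 'e' vs 'b' => DIFFER
  Position 4: 'e' vs 'd' => DIFFER
  Position 5: 'd' vs 'e' => DIFFER
Positions that differ: 5

5


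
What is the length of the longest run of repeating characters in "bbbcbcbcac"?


Input: "bbbcbcbcac"
Scanning for longest run:
  Position 1 ('b'): continues run of 'b', length=2
  Position 2 ('b'): continues run of 'b', length=3
  Position 3 ('c'): new char, reset run to 1
  Position 4 ('b'): new char, reset run to 1
  Position 5 ('c'): new char, reset run to 1
  Position 6 ('b'): new char, reset run to 1
  Position 7 ('c'): new char, reset run to 1
  Position 8 ('a'): new char, reset run to 1
  Position 9 ('c'): new char, reset run to 1
Longest run: 'b' with length 3

3


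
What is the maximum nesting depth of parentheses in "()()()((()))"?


Input: "()()()((()))"
Tracking depth:
  Position 0 '(': depth becomes 1
  Position 1 ')': depth becomes 0
  Position 2 '(': depth becomes 1
  Position 3 ')': depth becomes 0
  Position 4 '(': depth becomes 1
  Position 5 ')': depth becomes 0
  Position 6 '(': depth becomes 1
  Position 7 '(': depth becomes 2
  Position 8 '(': depth becomes 3
  Position 9 ')': depth becomes 2
  Position 10 ')': depth becomes 1
  Position 11 ')': depth becomes 0
Maximum depth reached: 3

3


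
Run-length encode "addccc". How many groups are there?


Input: addccc
Scanning for consecutive runs:
  Group 1: 'a' x 1 (positions 0-0)
  Group 2: 'd' x 2 (positions 1-2)
  Group 3: 'c' x 3 (positions 3-5)
Total groups: 3

3


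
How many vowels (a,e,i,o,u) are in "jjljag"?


Input: jjljag
Checking each character:
  'j' at position 0: consonant
  'j' at position 1: consonant
  'l' at position 2: consonant
  'j' at position 3: consonant
  'a' at position 4: vowel (running total: 1)
  'g' at position 5: consonant
Total vowels: 1

1


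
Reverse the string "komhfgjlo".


Input: komhfgjlo
Reading characters right to left:
  Position 8: 'o'
  Position 7: 'l'
  Position 6: 'j'
  Position 5: 'g'
  Position 4: 'f'
  Position 3: 'h'
  Position 2: 'm'
  Position 1: 'o'
  Position 0: 'k'
Reversed: oljgfhmok

oljgfhmok


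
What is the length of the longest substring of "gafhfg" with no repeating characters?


Input: "gafhfg"
Sliding window (track last position of each char):
  Position 0 ('g'): window [0,0] length 1 -- new best
  Position 1 ('a'): window [0,1] length 2 -- new best
  Position 2 ('f'): window [0,2] length 3 -- new best
  Position 3 ('h'): window [0,3] length 4 -- new best
  Position 4 ('f'): repeat (last at 2), move window start to 3
  Position 4 ('f'): window [3,4] length 2
  Position 5 ('g'): window [3,5] length 3
Longest substring with no repeats: "gafh" with length 4

4


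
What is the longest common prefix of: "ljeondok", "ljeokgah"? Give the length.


Words: ljeondok, ljeokgah
  Position 0: all 'l' => match
  Position 1: all 'j' => match
  Position 2: all 'e' => match
  Position 3: all 'o' => match
  Position 4: ('n', 'k') => mismatch, stop
LCP = "ljeo" (length 4)

4


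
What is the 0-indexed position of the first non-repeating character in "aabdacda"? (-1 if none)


Input: aabdacda
Character frequencies:
  'a': 4
  'b': 1
  'c': 1
  'd': 2
Scanning left to right for freq == 1:
  Position 0 ('a'): freq=4, skip
  Position 1 ('a'): freq=4, skip
  Position 2 ('b'): unique! => answer = 2

2


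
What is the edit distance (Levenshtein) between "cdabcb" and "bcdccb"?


Computing edit distance: "cdabcb" -> "bcdccb"
DP table:
           b    c    d    c    c    b
      0    1    2    3    4    5    6
  c   1    1    1    2    3    4    5
  d   2    2    2    1    2    3    4
  a   3    3    3    2    2    3    4
  b   4    3    4    3    3    3    3
  c   5    4    3    4    3    3    4
  b   6    5    4    4    4    4    3
Edit distance = dp[6][6] = 3

3


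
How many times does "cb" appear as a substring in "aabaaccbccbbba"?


Searching for "cb" in "aabaaccbccbbba"
Scanning each position:
  Position 0: "aa" => no
  Position 1: "ab" => no
  Position 2: "ba" => no
  Position 3: "aa" => no
  Position 4: "ac" => no
  Position 5: "cc" => no
  Position 6: "cb" => MATCH
  Position 7: "bc" => no
  Position 8: "cc" => no
  Position 9: "cb" => MATCH
  Position 10: "bb" => no
  Position 11: "bb" => no
  Position 12: "ba" => no
Total occurrences: 2

2


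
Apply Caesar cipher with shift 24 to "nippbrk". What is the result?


Caesar cipher: shift "nippbrk" by 24
  'n' (pos 13) + 24 = pos 11 = 'l'
  'i' (pos 8) + 24 = pos 6 = 'g'
  'p' (pos 15) + 24 = pos 13 = 'n'
  'p' (pos 15) + 24 = pos 13 = 'n'
  'b' (pos 1) + 24 = pos 25 = 'z'
  'r' (pos 17) + 24 = pos 15 = 'p'
  'k' (pos 10) + 24 = pos 8 = 'i'
Result: lgnnzpi

lgnnzpi


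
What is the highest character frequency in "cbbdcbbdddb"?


Input: cbbdcbbdddb
Character counts:
  'b': 5
  'c': 2
  'd': 4
Maximum frequency: 5

5


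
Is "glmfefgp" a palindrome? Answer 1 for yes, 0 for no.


Input: glmfefgp
Reversed: pgfefmlg
  Compare pos 0 ('g') with pos 7 ('p'): MISMATCH
  Compare pos 1 ('l') with pos 6 ('g'): MISMATCH
  Compare pos 2 ('m') with pos 5 ('f'): MISMATCH
  Compare pos 3 ('f') with pos 4 ('e'): MISMATCH
Result: not a palindrome

0


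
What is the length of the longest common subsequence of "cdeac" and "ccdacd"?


LCS of "cdeac" and "ccdacd"
DP table:
           c    c    d    a    c    d
      0    0    0    0    0    0    0
  c   0    1    1    1    1    1    1
  d   0    1    1    2    2    2    2
  e   0    1    1    2    2    2    2
  a   0    1    1    2    3    3    3
  c   0    1    2    2    3    4    4
LCS length = dp[5][6] = 4

4


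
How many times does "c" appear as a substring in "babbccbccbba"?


Searching for "c" in "babbccbccbba"
Scanning each position:
  Position 0: "b" => no
  Position 1: "a" => no
  Position 2: "b" => no
  Position 3: "b" => no
  Position 4: "c" => MATCH
  Position 5: "c" => MATCH
  Position 6: "b" => no
  Position 7: "c" => MATCH
  Position 8: "c" => MATCH
  Position 9: "b" => no
  Position 10: "b" => no
  Position 11: "a" => no
Total occurrences: 4

4


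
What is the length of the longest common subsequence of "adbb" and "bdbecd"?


LCS of "adbb" and "bdbecd"
DP table:
           b    d    b    e    c    d
      0    0    0    0    0    0    0
  a   0    0    0    0    0    0    0
  d   0    0    1    1    1    1    1
  b   0    1    1    2    2    2    2
  b   0    1    1    2    2    2    2
LCS length = dp[4][6] = 2

2


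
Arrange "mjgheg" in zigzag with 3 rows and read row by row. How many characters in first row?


Zigzag "mjgheg" into 3 rows:
Placing characters:
  'm' => row 0
  'j' => row 1
  'g' => row 2
  'h' => row 1
  'e' => row 0
  'g' => row 1
Rows:
  Row 0: "me"
  Row 1: "jhg"
  Row 2: "g"
First row length: 2

2


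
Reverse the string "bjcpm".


Input: bjcpm
Reading characters right to left:
  Position 4: 'm'
  Position 3: 'p'
  Position 2: 'c'
  Position 1: 'j'
  Position 0: 'b'
Reversed: mpcjb

mpcjb


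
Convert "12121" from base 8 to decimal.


Input: "12121" in base 8
Positional expansion:
  Digit '1' (value 1) x 8^4 = 4096
  Digit '2' (value 2) x 8^3 = 1024
  Digit '1' (value 1) x 8^2 = 64
  Digit '2' (value 2) x 8^1 = 16
  Digit '1' (value 1) x 8^0 = 1
Sum = 5201

5201


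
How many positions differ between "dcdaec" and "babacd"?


Comparing "dcdaec" and "babacd" position by position:
  Position 0: 'd' vs 'b' => DIFFER
  Position 1: 'c' vs 'a' => DIFFER
  Position 2: 'd' vs 'b' => DIFFER
  Position 3: 'a' vs 'a' => same
  Position 4: 'e' vs 'c' => DIFFER
  Position 5: 'c' vs 'd' => DIFFER
Positions that differ: 5

5


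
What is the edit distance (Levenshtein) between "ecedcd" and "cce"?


Computing edit distance: "ecedcd" -> "cce"
DP table:
           c    c    e
      0    1    2    3
  e   1    1    2    2
  c   2    1    1    2
  e   3    2    2    1
  d   4    3    3    2
  c   5    4    3    3
  d   6    5    4    4
Edit distance = dp[6][3] = 4

4


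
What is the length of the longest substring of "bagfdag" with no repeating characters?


Input: "bagfdag"
Sliding window (track last position of each char):
  Position 0 ('b'): window [0,0] length 1 -- new best
  Position 1 ('a'): window [0,1] length 2 -- new best
  Position 2 ('g'): window [0,2] length 3 -- new best
  Position 3 ('f'): window [0,3] length 4 -- new best
  Position 4 ('d'): window [0,4] length 5 -- new best
  Position 5 ('a'): repeat (last at 1), move window start to 2
  Position 5 ('a'): window [2,5] length 4
  Position 6 ('g'): repeat (last at 2), move window start to 3
  Position 6 ('g'): window [3,6] length 4
Longest substring with no repeats: "bagfd" with length 5

5


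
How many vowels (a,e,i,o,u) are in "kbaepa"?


Input: kbaepa
Checking each character:
  'k' at position 0: consonant
  'b' at position 1: consonant
  'a' at position 2: vowel (running total: 1)
  'e' at position 3: vowel (running total: 2)
  'p' at position 4: consonant
  'a' at position 5: vowel (running total: 3)
Total vowels: 3

3


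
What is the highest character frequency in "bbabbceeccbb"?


Input: bbabbceeccbb
Character counts:
  'a': 1
  'b': 6
  'c': 3
  'e': 2
Maximum frequency: 6

6


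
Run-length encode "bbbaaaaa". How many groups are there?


Input: bbbaaaaa
Scanning for consecutive runs:
  Group 1: 'b' x 3 (positions 0-2)
  Group 2: 'a' x 5 (positions 3-7)
Total groups: 2

2


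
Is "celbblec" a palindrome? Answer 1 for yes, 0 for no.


Input: celbblec
Reversed: celbblec
  Compare pos 0 ('c') with pos 7 ('c'): match
  Compare pos 1 ('e') with pos 6 ('e'): match
  Compare pos 2 ('l') with pos 5 ('l'): match
  Compare pos 3 ('b') with pos 4 ('b'): match
Result: palindrome

1


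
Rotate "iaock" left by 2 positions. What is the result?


Input: "iaock", rotate left by 2
First 2 characters: "ia"
Remaining characters: "ock"
Concatenate remaining + first: "ock" + "ia" = "ockia"

ockia


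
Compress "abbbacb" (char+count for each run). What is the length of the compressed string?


Input: abbbacb
Runs:
  'a' x 1 => "a1"
  'b' x 3 => "b3"
  'a' x 1 => "a1"
  'c' x 1 => "c1"
  'b' x 1 => "b1"
Compressed: "a1b3a1c1b1"
Compressed length: 10

10


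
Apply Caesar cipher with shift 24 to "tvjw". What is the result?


Caesar cipher: shift "tvjw" by 24
  't' (pos 19) + 24 = pos 17 = 'r'
  'v' (pos 21) + 24 = pos 19 = 't'
  'j' (pos 9) + 24 = pos 7 = 'h'
  'w' (pos 22) + 24 = pos 20 = 'u'
Result: rthu

rthu


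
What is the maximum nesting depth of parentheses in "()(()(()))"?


Input: "()(()(()))"
Tracking depth:
  Position 0 '(': depth becomes 1
  Position 1 ')': depth becomes 0
  Position 2 '(': depth becomes 1
  Position 3 '(': depth becomes 2
  Position 4 ')': depth becomes 1
  Position 5 '(': depth becomes 2
  Position 6 '(': depth becomes 3
  Position 7 ')': depth becomes 2
  Position 8 ')': depth becomes 1
  Position 9 ')': depth becomes 0
Maximum depth reached: 3

3


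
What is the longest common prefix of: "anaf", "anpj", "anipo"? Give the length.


Words: anaf, anpj, anipo
  Position 0: all 'a' => match
  Position 1: all 'n' => match
  Position 2: ('a', 'p', 'i') => mismatch, stop
LCP = "an" (length 2)

2


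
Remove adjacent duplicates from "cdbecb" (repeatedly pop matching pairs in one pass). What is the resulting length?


Input: cdbecb
Stack-based adjacent duplicate removal:
  Read 'c': push. Stack: c
  Read 'd': push. Stack: cd
  Read 'b': push. Stack: cdb
  Read 'e': push. Stack: cdbe
  Read 'c': push. Stack: cdbec
  Read 'b': push. Stack: cdbecb
Final stack: "cdbecb" (length 6)

6


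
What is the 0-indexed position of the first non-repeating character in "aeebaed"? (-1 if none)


Input: aeebaed
Character frequencies:
  'a': 2
  'b': 1
  'd': 1
  'e': 3
Scanning left to right for freq == 1:
  Position 0 ('a'): freq=2, skip
  Position 1 ('e'): freq=3, skip
  Position 2 ('e'): freq=3, skip
  Position 3 ('b'): unique! => answer = 3

3


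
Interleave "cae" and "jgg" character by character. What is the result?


Interleaving "cae" and "jgg":
  Position 0: 'c' from first, 'j' from second => "cj"
  Position 1: 'a' from first, 'g' from second => "ag"
  Position 2: 'e' from first, 'g' from second => "eg"
Result: cjageg

cjageg


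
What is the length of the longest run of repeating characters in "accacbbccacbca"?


Input: "accacbbccacbca"
Scanning for longest run:
  Position 1 ('c'): new char, reset run to 1
  Position 2 ('c'): continues run of 'c', length=2
  Position 3 ('a'): new char, reset run to 1
  Position 4 ('c'): new char, reset run to 1
  Position 5 ('b'): new char, reset run to 1
  Position 6 ('b'): continues run of 'b', length=2
  Position 7 ('c'): new char, reset run to 1
  Position 8 ('c'): continues run of 'c', length=2
  Position 9 ('a'): new char, reset run to 1
  Position 10 ('c'): new char, reset run to 1
  Position 11 ('b'): new char, reset run to 1
  Position 12 ('c'): new char, reset run to 1
  Position 13 ('a'): new char, reset run to 1
Longest run: 'c' with length 2

2


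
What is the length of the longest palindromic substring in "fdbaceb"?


Input: "fdbaceb"
Checking substrings for palindromes:
  No multi-char palindromic substrings found
Longest palindromic substring: "f" with length 1

1


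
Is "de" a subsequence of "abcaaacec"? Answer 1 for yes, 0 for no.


Check if "de" is a subsequence of "abcaaacec"
Greedy scan:
  Position 0 ('a'): no match needed
  Position 1 ('b'): no match needed
  Position 2 ('c'): no match needed
  Position 3 ('a'): no match needed
  Position 4 ('a'): no match needed
  Position 5 ('a'): no match needed
  Position 6 ('c'): no match needed
  Position 7 ('e'): no match needed
  Position 8 ('c'): no match needed
Only matched 0/2 characters => not a subsequence

0


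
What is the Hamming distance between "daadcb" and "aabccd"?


Comparing "daadcb" and "aabccd" position by position:
  Position 0: 'd' vs 'a' => differ
  Position 1: 'a' vs 'a' => same
  Position 2: 'a' vs 'b' => differ
  Position 3: 'd' vs 'c' => differ
  Position 4: 'c' vs 'c' => same
  Position 5: 'b' vs 'd' => differ
Total differences (Hamming distance): 4

4


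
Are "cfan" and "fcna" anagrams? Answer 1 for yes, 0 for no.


Strings: "cfan", "fcna"
Sorted first:  acfn
Sorted second: acfn
Sorted forms match => anagrams

1


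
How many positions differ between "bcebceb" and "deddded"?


Comparing "bcebceb" and "deddded" position by position:
  Position 0: 'b' vs 'd' => DIFFER
  Position 1: 'c' vs 'e' => DIFFER
  Position 2: 'e' vs 'd' => DIFFER
  Position 3: 'b' vs 'd' => DIFFER
  Position 4: 'c' vs 'd' => DIFFER
  Position 5: 'e' vs 'e' => same
  Position 6: 'b' vs 'd' => DIFFER
Positions that differ: 6

6


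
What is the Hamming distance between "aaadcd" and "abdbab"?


Comparing "aaadcd" and "abdbab" position by position:
  Position 0: 'a' vs 'a' => same
  Position 1: 'a' vs 'b' => differ
  Position 2: 'a' vs 'd' => differ
  Position 3: 'd' vs 'b' => differ
  Position 4: 'c' vs 'a' => differ
  Position 5: 'd' vs 'b' => differ
Total differences (Hamming distance): 5

5


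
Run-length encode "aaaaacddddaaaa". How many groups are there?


Input: aaaaacddddaaaa
Scanning for consecutive runs:
  Group 1: 'a' x 5 (positions 0-4)
  Group 2: 'c' x 1 (positions 5-5)
  Group 3: 'd' x 4 (positions 6-9)
  Group 4: 'a' x 4 (positions 10-13)
Total groups: 4

4


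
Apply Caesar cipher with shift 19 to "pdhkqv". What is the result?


Caesar cipher: shift "pdhkqv" by 19
  'p' (pos 15) + 19 = pos 8 = 'i'
  'd' (pos 3) + 19 = pos 22 = 'w'
  'h' (pos 7) + 19 = pos 0 = 'a'
  'k' (pos 10) + 19 = pos 3 = 'd'
  'q' (pos 16) + 19 = pos 9 = 'j'
  'v' (pos 21) + 19 = pos 14 = 'o'
Result: iwadjo

iwadjo


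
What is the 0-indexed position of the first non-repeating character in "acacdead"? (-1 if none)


Input: acacdead
Character frequencies:
  'a': 3
  'c': 2
  'd': 2
  'e': 1
Scanning left to right for freq == 1:
  Position 0 ('a'): freq=3, skip
  Position 1 ('c'): freq=2, skip
  Position 2 ('a'): freq=3, skip
  Position 3 ('c'): freq=2, skip
  Position 4 ('d'): freq=2, skip
  Position 5 ('e'): unique! => answer = 5

5


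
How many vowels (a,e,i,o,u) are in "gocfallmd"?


Input: gocfallmd
Checking each character:
  'g' at position 0: consonant
  'o' at position 1: vowel (running total: 1)
  'c' at position 2: consonant
  'f' at position 3: consonant
  'a' at position 4: vowel (running total: 2)
  'l' at position 5: consonant
  'l' at position 6: consonant
  'm' at position 7: consonant
  'd' at position 8: consonant
Total vowels: 2

2


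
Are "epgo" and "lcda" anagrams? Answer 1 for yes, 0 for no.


Strings: "epgo", "lcda"
Sorted first:  egop
Sorted second: acdl
Differ at position 0: 'e' vs 'a' => not anagrams

0


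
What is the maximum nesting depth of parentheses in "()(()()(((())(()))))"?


Input: "()(()()(((())(()))))"
Tracking depth:
  Position 0 '(': depth becomes 1
  Position 1 ')': depth becomes 0
  Position 2 '(': depth becomes 1
  Position 3 '(': depth becomes 2
  Position 4 ')': depth becomes 1
  Position 5 '(': depth becomes 2
  Position 6 ')': depth becomes 1
  Position 7 '(': depth becomes 2
  Position 8 '(': depth becomes 3
  Position 9 '(': depth becomes 4
  Position 10 '(': depth becomes 5
  Position 11 ')': depth becomes 4
  Position 12 ')': depth becomes 3
  Position 13 '(': depth becomes 4
  Position 14 '(': depth becomes 5
  Position 15 ')': depth becomes 4
  Position 16 ')': depth becomes 3
  Position 17 ')': depth becomes 2
  Position 18 ')': depth becomes 1
  Position 19 ')': depth becomes 0
Maximum depth reached: 5

5


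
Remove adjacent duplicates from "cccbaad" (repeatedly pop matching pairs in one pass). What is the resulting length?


Input: cccbaad
Stack-based adjacent duplicate removal:
  Read 'c': push. Stack: c
  Read 'c': matches stack top 'c' => pop. Stack: (empty)
  Read 'c': push. Stack: c
  Read 'b': push. Stack: cb
  Read 'a': push. Stack: cba
  Read 'a': matches stack top 'a' => pop. Stack: cb
  Read 'd': push. Stack: cbd
Final stack: "cbd" (length 3)

3


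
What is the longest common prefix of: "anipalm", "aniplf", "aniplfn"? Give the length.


Words: anipalm, aniplf, aniplfn
  Position 0: all 'a' => match
  Position 1: all 'n' => match
  Position 2: all 'i' => match
  Position 3: all 'p' => match
  Position 4: ('a', 'l', 'l') => mismatch, stop
LCP = "anip" (length 4)

4


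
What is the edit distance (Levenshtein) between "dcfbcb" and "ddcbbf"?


Computing edit distance: "dcfbcb" -> "ddcbbf"
DP table:
           d    d    c    b    b    f
      0    1    2    3    4    5    6
  d   1    0    1    2    3    4    5
  c   2    1    1    1    2    3    4
  f   3    2    2    2    2    3    3
  b   4    3    3    3    2    2    3
  c   5    4    4    3    3    3    3
  b   6    5    5    4    3    3    4
Edit distance = dp[6][6] = 4

4


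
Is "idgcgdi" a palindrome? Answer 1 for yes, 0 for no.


Input: idgcgdi
Reversed: idgcgdi
  Compare pos 0 ('i') with pos 6 ('i'): match
  Compare pos 1 ('d') with pos 5 ('d'): match
  Compare pos 2 ('g') with pos 4 ('g'): match
Result: palindrome

1


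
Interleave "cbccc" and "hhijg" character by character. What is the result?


Interleaving "cbccc" and "hhijg":
  Position 0: 'c' from first, 'h' from second => "ch"
  Position 1: 'b' from first, 'h' from second => "bh"
  Position 2: 'c' from first, 'i' from second => "ci"
  Position 3: 'c' from first, 'j' from second => "cj"
  Position 4: 'c' from first, 'g' from second => "cg"
Result: chbhcicjcg

chbhcicjcg


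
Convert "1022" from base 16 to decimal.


Input: "1022" in base 16
Positional expansion:
  Digit '1' (value 1) x 16^3 = 4096
  Digit '0' (value 0) x 16^2 = 0
  Digit '2' (value 2) x 16^1 = 32
  Digit '2' (value 2) x 16^0 = 2
Sum = 4130

4130


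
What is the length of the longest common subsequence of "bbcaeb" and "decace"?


LCS of "bbcaeb" and "decace"
DP table:
           d    e    c    a    c    e
      0    0    0    0    0    0    0
  b   0    0    0    0    0    0    0
  b   0    0    0    0    0    0    0
  c   0    0    0    1    1    1    1
  a   0    0    0    1    2    2    2
  e   0    0    1    1    2    2    3
  b   0    0    1    1    2    2    3
LCS length = dp[6][6] = 3

3


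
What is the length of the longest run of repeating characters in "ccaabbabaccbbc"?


Input: "ccaabbabaccbbc"
Scanning for longest run:
  Position 1 ('c'): continues run of 'c', length=2
  Position 2 ('a'): new char, reset run to 1
  Position 3 ('a'): continues run of 'a', length=2
  Position 4 ('b'): new char, reset run to 1
  Position 5 ('b'): continues run of 'b', length=2
  Position 6 ('a'): new char, reset run to 1
  Position 7 ('b'): new char, reset run to 1
  Position 8 ('a'): new char, reset run to 1
  Position 9 ('c'): new char, reset run to 1
  Position 10 ('c'): continues run of 'c', length=2
  Position 11 ('b'): new char, reset run to 1
  Position 12 ('b'): continues run of 'b', length=2
  Position 13 ('c'): new char, reset run to 1
Longest run: 'c' with length 2

2


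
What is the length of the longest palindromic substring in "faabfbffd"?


Input: "faabfbffd"
Checking substrings for palindromes:
  [3:6] "bfb" (len 3) => palindrome
  [4:7] "fbf" (len 3) => palindrome
  [1:3] "aa" (len 2) => palindrome
  [6:8] "ff" (len 2) => palindrome
Longest palindromic substring: "bfb" with length 3

3


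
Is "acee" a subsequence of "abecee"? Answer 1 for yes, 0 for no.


Check if "acee" is a subsequence of "abecee"
Greedy scan:
  Position 0 ('a'): matches sub[0] = 'a'
  Position 1 ('b'): no match needed
  Position 2 ('e'): no match needed
  Position 3 ('c'): matches sub[1] = 'c'
  Position 4 ('e'): matches sub[2] = 'e'
  Position 5 ('e'): matches sub[3] = 'e'
All 4 characters matched => is a subsequence

1


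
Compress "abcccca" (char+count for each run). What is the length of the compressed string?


Input: abcccca
Runs:
  'a' x 1 => "a1"
  'b' x 1 => "b1"
  'c' x 4 => "c4"
  'a' x 1 => "a1"
Compressed: "a1b1c4a1"
Compressed length: 8

8


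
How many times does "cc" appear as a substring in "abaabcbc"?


Searching for "cc" in "abaabcbc"
Scanning each position:
  Position 0: "ab" => no
  Position 1: "ba" => no
  Position 2: "aa" => no
  Position 3: "ab" => no
  Position 4: "bc" => no
  Position 5: "cb" => no
  Position 6: "bc" => no
Total occurrences: 0

0


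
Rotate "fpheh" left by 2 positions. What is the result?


Input: "fpheh", rotate left by 2
First 2 characters: "fp"
Remaining characters: "heh"
Concatenate remaining + first: "heh" + "fp" = "hehfp"

hehfp


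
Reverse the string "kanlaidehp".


Input: kanlaidehp
Reading characters right to left:
  Position 9: 'p'
  Position 8: 'h'
  Position 7: 'e'
  Position 6: 'd'
  Position 5: 'i'
  Position 4: 'a'
  Position 3: 'l'
  Position 2: 'n'
  Position 1: 'a'
  Position 0: 'k'
Reversed: phedialnak

phedialnak


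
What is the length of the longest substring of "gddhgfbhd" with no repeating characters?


Input: "gddhgfbhd"
Sliding window (track last position of each char):
  Position 0 ('g'): window [0,0] length 1 -- new best
  Position 1 ('d'): window [0,1] length 2 -- new best
  Position 2 ('d'): repeat (last at 1), move window start to 2
  Position 2 ('d'): window [2,2] length 1
  Position 3 ('h'): window [2,3] length 2
  Position 4 ('g'): window [2,4] length 3 -- new best
  Position 5 ('f'): window [2,5] length 4 -- new best
  Position 6 ('b'): window [2,6] length 5 -- new best
  Position 7 ('h'): repeat (last at 3), move window start to 4
  Position 7 ('h'): window [4,7] length 4
  Position 8 ('d'): window [4,8] length 5
Longest substring with no repeats: "dhgfb" with length 5

5
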